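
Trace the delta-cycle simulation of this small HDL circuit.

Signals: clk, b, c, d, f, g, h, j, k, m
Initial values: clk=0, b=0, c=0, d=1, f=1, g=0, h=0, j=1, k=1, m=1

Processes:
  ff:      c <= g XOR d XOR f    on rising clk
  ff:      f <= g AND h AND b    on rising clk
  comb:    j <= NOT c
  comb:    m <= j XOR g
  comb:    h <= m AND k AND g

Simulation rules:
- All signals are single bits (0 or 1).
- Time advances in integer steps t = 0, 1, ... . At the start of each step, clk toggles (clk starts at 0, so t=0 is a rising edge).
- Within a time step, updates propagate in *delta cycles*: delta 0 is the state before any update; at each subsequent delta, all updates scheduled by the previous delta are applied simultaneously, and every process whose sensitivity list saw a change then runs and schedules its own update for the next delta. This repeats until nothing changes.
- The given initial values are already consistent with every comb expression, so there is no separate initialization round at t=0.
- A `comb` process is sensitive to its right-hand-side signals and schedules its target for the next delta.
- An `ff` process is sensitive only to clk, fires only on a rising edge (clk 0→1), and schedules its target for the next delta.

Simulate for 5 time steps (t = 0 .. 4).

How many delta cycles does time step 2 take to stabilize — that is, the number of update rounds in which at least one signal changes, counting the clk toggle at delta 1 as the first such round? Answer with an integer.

4

t0.Δ0 f=1 b=0 m=1 c=0 j=1 clk=0 h=0 d=1 g=0 k=1
t0.Δ1 f=1 b=0 m=1 c=0 j=1 clk=1 h=0 d=1 g=0 k=1
t0.Δ2 f=0 b=0 m=1 c=0 j=1 clk=1 h=0 d=1 g=0 k=1
t1.Δ0 f=0 b=0 m=1 c=0 j=1 clk=1 h=0 d=1 g=0 k=1
t1.Δ1 f=0 b=0 m=1 c=0 j=1 clk=0 h=0 d=1 g=0 k=1
t2.Δ0 f=0 b=0 m=1 c=0 j=1 clk=0 h=0 d=1 g=0 k=1
t2.Δ1 f=0 b=0 m=1 c=0 j=1 clk=1 h=0 d=1 g=0 k=1
t2.Δ2 f=0 b=0 m=1 c=1 j=1 clk=1 h=0 d=1 g=0 k=1
t2.Δ3 f=0 b=0 m=1 c=1 j=0 clk=1 h=0 d=1 g=0 k=1
t2.Δ4 f=0 b=0 m=0 c=1 j=0 clk=1 h=0 d=1 g=0 k=1
t3.Δ0 f=0 b=0 m=0 c=1 j=0 clk=1 h=0 d=1 g=0 k=1
t3.Δ1 f=0 b=0 m=0 c=1 j=0 clk=0 h=0 d=1 g=0 k=1
t4.Δ0 f=0 b=0 m=0 c=1 j=0 clk=0 h=0 d=1 g=0 k=1
t4.Δ1 f=0 b=0 m=0 c=1 j=0 clk=1 h=0 d=1 g=0 k=1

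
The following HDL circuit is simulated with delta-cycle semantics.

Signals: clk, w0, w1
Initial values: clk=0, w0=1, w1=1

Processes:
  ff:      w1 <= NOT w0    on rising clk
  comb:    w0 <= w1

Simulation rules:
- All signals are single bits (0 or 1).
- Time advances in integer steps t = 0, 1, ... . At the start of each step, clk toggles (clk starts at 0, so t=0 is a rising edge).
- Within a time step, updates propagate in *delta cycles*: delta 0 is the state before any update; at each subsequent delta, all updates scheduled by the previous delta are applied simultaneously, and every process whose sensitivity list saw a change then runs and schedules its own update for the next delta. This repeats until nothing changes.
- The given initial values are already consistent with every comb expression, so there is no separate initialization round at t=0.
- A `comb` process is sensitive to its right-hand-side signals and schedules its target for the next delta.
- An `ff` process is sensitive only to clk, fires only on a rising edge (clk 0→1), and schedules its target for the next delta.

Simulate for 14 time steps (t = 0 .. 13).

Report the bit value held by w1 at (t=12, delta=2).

0

t=0 Δ0: w0=1 w1=1 clk=0
  Δ1: clk:0→1
  Δ2: w1:1→0
  Δ3: w0:1→0
  (3Δ to stable)
t=1 Δ0: w0=0 w1=0 clk=1
  Δ1: clk:1→0
  (1Δ to stable)
t=2 Δ0: w0=0 w1=0 clk=0
  Δ1: clk:0→1
  Δ2: w1:0→1
  Δ3: w0:0→1
  (3Δ to stable)
t=3 Δ0: w0=1 w1=1 clk=1
  Δ1: clk:1→0
  (1Δ to stable)
t=4 Δ0: w0=1 w1=1 clk=0
  Δ1: clk:0→1
  Δ2: w1:1→0
  Δ3: w0:1→0
  (3Δ to stable)
t=5 Δ0: w0=0 w1=0 clk=1
  Δ1: clk:1→0
  (1Δ to stable)
t=6 Δ0: w0=0 w1=0 clk=0
  Δ1: clk:0→1
  Δ2: w1:0→1
  Δ3: w0:0→1
  (3Δ to stable)
t=7 Δ0: w0=1 w1=1 clk=1
  Δ1: clk:1→0
  (1Δ to stable)
t=8 Δ0: w0=1 w1=1 clk=0
  Δ1: clk:0→1
  Δ2: w1:1→0
  Δ3: w0:1→0
  (3Δ to stable)
t=9 Δ0: w0=0 w1=0 clk=1
  Δ1: clk:1→0
  (1Δ to stable)
t=10 Δ0: w0=0 w1=0 clk=0
  Δ1: clk:0→1
  Δ2: w1:0→1
  Δ3: w0:0→1
  (3Δ to stable)
t=11 Δ0: w0=1 w1=1 clk=1
  Δ1: clk:1→0
  (1Δ to stable)
t=12 Δ0: w0=1 w1=1 clk=0
  Δ1: clk:0→1
  Δ2: w1:1→0
  Δ3: w0:1→0
  (3Δ to stable)
t=13 Δ0: w0=0 w1=0 clk=1
  Δ1: clk:1→0
  (1Δ to stable)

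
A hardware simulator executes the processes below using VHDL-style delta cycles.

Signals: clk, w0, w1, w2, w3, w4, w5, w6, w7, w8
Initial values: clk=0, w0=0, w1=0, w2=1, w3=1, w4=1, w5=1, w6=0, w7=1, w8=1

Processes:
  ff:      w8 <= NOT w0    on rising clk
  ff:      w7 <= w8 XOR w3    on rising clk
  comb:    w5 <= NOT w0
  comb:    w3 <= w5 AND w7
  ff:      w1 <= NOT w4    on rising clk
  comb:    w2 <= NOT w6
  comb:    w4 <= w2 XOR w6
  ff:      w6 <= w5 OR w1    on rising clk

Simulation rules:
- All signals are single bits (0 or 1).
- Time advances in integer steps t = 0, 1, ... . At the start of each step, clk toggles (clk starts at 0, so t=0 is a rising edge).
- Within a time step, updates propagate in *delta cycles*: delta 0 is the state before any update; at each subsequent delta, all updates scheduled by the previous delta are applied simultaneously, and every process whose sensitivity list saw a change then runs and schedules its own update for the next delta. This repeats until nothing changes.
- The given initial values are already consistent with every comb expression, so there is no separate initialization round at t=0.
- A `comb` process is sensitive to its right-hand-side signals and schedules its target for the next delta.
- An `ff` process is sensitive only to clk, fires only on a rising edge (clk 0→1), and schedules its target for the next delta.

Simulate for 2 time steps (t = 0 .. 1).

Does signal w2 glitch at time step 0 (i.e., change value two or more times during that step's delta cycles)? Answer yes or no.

t0.Δ0 w3=1 w2=1 w0=0 w7=1 w1=0 clk=0 w6=0 w4=1 w5=1 w8=1
t0.Δ1 w3=1 w2=1 w0=0 w7=1 w1=0 clk=1 w6=0 w4=1 w5=1 w8=1
t0.Δ2 w3=1 w2=1 w0=0 w7=0 w1=0 clk=1 w6=1 w4=1 w5=1 w8=1
t0.Δ3 w3=0 w2=0 w0=0 w7=0 w1=0 clk=1 w6=1 w4=0 w5=1 w8=1
t0.Δ4 w3=0 w2=0 w0=0 w7=0 w1=0 clk=1 w6=1 w4=1 w5=1 w8=1
t1.Δ0 w3=0 w2=0 w0=0 w7=0 w1=0 clk=1 w6=1 w4=1 w5=1 w8=1
t1.Δ1 w3=0 w2=0 w0=0 w7=0 w1=0 clk=0 w6=1 w4=1 w5=1 w8=1

no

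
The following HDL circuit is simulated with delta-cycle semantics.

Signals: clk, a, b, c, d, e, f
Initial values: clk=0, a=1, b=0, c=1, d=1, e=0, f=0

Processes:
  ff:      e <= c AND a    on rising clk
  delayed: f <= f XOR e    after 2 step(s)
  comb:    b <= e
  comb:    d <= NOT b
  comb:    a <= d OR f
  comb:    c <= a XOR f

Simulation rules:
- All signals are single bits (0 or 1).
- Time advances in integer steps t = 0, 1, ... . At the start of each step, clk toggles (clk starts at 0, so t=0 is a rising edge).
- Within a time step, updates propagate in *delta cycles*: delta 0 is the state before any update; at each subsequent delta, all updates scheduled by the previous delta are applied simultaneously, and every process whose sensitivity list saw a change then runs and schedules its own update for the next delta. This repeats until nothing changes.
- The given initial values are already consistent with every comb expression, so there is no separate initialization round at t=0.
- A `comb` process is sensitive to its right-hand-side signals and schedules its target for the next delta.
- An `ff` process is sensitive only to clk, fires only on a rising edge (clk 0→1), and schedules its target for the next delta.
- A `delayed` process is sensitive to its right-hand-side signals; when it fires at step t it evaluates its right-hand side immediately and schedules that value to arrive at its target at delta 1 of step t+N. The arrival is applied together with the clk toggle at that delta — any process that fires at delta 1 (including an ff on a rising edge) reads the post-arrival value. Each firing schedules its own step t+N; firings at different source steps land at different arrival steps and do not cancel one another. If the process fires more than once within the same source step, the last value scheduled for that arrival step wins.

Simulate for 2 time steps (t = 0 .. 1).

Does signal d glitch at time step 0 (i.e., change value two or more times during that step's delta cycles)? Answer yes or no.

t=0 Δ0: b=0 f=0 e=0 d=1 c=1 a=1 clk=0
  Δ1: clk:0→1
  Δ2: e:0→1
  Δ3: b:0→1
  Δ4: d:1→0
  Δ5: a:1→0
  Δ6: c:1→0
  (6Δ to stable)
t=1 Δ0: b=1 f=0 e=1 d=0 c=0 a=0 clk=1
  Δ1: clk:1→0
  (1Δ to stable)

no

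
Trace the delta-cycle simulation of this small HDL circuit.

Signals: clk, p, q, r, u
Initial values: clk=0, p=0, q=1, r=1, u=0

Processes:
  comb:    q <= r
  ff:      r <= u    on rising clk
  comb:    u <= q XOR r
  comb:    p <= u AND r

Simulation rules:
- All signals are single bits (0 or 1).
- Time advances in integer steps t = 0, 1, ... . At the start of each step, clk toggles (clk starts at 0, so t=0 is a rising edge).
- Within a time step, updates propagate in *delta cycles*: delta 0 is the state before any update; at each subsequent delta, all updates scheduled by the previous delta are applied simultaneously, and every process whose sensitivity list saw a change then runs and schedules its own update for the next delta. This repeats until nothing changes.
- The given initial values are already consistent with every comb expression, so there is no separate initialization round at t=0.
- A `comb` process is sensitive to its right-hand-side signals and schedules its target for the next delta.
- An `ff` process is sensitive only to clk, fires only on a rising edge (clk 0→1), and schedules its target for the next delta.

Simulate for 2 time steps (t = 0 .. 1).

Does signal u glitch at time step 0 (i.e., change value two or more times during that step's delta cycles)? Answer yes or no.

yes

t=0 Δ0: clk=0 u=0 q=1 r=1 p=0
  Δ1: clk:0→1
  Δ2: r:1→0
  Δ3: u:0→1, q:1→0
  Δ4: u:1→0
  (4Δ to stable)
t=1 Δ0: clk=1 u=0 q=0 r=0 p=0
  Δ1: clk:1→0
  (1Δ to stable)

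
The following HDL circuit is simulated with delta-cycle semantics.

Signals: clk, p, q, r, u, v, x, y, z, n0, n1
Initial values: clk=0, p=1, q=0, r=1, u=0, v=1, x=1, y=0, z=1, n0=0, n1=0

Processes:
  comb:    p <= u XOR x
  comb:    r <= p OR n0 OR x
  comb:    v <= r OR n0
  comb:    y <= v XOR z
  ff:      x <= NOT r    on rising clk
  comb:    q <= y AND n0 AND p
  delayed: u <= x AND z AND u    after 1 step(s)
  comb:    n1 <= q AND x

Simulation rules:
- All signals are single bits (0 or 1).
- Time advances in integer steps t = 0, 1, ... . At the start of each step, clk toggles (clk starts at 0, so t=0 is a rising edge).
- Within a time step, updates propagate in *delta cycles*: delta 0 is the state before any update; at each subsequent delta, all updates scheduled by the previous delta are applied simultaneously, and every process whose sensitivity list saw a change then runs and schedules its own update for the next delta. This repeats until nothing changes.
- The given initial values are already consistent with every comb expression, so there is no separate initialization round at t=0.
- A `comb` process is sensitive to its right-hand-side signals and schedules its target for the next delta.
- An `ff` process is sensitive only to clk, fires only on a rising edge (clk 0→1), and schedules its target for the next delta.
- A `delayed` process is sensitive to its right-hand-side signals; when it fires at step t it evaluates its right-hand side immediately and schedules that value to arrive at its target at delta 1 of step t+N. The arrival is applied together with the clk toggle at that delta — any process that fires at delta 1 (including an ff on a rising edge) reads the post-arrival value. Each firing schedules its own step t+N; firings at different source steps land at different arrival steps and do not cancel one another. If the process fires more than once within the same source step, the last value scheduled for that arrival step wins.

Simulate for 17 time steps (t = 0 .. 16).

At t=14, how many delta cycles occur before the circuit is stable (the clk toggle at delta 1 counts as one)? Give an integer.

[bits: y,u,clk,v,n1,q,n0,z,x,r,p]
t=0: Δ0=00010001111 Δ1=00110001111 Δ2=00110001011 Δ3=00110001010 Δ4=00110001000 Δ5=00100001000 Δ6=10100001000 | 6Δ
t=1: Δ0=10100001000 Δ1=10000001000 | 1Δ
t=2: Δ0=10000001000 Δ1=10100001000 Δ2=10100001100 Δ3=10100001111 Δ4=10110001111 Δ5=00110001111 | 5Δ
t=3: Δ0=00110001111 Δ1=00010001111 | 1Δ
t=4: Δ0=00010001111 Δ1=00110001111 Δ2=00110001011 Δ3=00110001010 Δ4=00110001000 Δ5=00100001000 Δ6=10100001000 | 6Δ
t=5: Δ0=10100001000 Δ1=10000001000 | 1Δ
t=6: Δ0=10000001000 Δ1=10100001000 Δ2=10100001100 Δ3=10100001111 Δ4=10110001111 Δ5=00110001111 | 5Δ
t=7: Δ0=00110001111 Δ1=00010001111 | 1Δ
t=8: Δ0=00010001111 Δ1=00110001111 Δ2=00110001011 Δ3=00110001010 Δ4=00110001000 Δ5=00100001000 Δ6=10100001000 | 6Δ
t=9: Δ0=10100001000 Δ1=10000001000 | 1Δ
t=10: Δ0=10000001000 Δ1=10100001000 Δ2=10100001100 Δ3=10100001111 Δ4=10110001111 Δ5=00110001111 | 5Δ
t=11: Δ0=00110001111 Δ1=00010001111 | 1Δ
t=12: Δ0=00010001111 Δ1=00110001111 Δ2=00110001011 Δ3=00110001010 Δ4=00110001000 Δ5=00100001000 Δ6=10100001000 | 6Δ
t=13: Δ0=10100001000 Δ1=10000001000 | 1Δ
t=14: Δ0=10000001000 Δ1=10100001000 Δ2=10100001100 Δ3=10100001111 Δ4=10110001111 Δ5=00110001111 | 5Δ
t=15: Δ0=00110001111 Δ1=00010001111 | 1Δ
t=16: Δ0=00010001111 Δ1=00110001111 Δ2=00110001011 Δ3=00110001010 Δ4=00110001000 Δ5=00100001000 Δ6=10100001000 | 6Δ

5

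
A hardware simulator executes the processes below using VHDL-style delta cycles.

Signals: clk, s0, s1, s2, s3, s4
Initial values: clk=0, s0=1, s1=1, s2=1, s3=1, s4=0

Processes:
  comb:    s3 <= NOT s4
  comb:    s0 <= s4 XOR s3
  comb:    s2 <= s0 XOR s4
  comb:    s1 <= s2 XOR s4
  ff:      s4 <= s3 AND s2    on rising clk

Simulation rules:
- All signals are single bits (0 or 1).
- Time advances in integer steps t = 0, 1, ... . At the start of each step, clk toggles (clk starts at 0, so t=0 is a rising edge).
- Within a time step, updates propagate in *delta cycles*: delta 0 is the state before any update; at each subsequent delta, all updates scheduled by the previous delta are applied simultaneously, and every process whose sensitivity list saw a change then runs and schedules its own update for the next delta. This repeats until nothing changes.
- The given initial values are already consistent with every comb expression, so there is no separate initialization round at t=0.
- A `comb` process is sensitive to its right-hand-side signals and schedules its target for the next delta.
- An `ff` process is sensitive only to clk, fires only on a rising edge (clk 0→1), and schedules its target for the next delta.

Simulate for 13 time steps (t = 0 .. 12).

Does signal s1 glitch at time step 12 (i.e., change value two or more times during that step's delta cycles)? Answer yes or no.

[bits: s0,s3,s4,clk,s1,s2]
t=0: Δ0=110011 Δ1=110111 Δ2=111111 Δ3=001100 Δ4=101111 Δ5=101100 Δ6=101110 | 6Δ
t=1: Δ0=101110 Δ1=101010 | 1Δ
t=2: Δ0=101010 Δ1=101110 Δ2=100110 Δ3=010101 Δ4=110110 Δ5=110101 Δ6=110111 | 6Δ
t=3: Δ0=110111 Δ1=110011 | 1Δ
t=4: Δ0=110011 Δ1=110111 Δ2=111111 Δ3=001100 Δ4=101111 Δ5=101100 Δ6=101110 | 6Δ
t=5: Δ0=101110 Δ1=101010 | 1Δ
t=6: Δ0=101010 Δ1=101110 Δ2=100110 Δ3=010101 Δ4=110110 Δ5=110101 Δ6=110111 | 6Δ
t=7: Δ0=110111 Δ1=110011 | 1Δ
t=8: Δ0=110011 Δ1=110111 Δ2=111111 Δ3=001100 Δ4=101111 Δ5=101100 Δ6=101110 | 6Δ
t=9: Δ0=101110 Δ1=101010 | 1Δ
t=10: Δ0=101010 Δ1=101110 Δ2=100110 Δ3=010101 Δ4=110110 Δ5=110101 Δ6=110111 | 6Δ
t=11: Δ0=110111 Δ1=110011 | 1Δ
t=12: Δ0=110011 Δ1=110111 Δ2=111111 Δ3=001100 Δ4=101111 Δ5=101100 Δ6=101110 | 6Δ

yes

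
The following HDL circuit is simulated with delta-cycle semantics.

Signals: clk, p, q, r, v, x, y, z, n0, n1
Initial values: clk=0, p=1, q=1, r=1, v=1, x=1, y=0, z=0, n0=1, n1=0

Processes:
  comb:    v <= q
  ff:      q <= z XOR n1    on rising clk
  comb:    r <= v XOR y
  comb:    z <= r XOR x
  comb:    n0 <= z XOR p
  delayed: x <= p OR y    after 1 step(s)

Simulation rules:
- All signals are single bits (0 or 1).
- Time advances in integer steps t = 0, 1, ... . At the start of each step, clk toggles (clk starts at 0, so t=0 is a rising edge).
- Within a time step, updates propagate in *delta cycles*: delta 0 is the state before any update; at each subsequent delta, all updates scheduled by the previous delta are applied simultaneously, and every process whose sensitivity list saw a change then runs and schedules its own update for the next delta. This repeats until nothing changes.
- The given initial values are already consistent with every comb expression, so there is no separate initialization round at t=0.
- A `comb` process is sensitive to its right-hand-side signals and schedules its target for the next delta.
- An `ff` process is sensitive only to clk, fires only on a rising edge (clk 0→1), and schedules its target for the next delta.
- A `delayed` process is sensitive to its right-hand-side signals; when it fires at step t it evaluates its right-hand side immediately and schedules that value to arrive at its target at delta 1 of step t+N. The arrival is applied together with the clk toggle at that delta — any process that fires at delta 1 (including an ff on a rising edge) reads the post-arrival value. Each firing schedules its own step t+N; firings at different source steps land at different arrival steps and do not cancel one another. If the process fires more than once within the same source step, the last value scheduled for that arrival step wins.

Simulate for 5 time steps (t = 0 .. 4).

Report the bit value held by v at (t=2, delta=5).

1

t=0 Δ0: r=1 x=1 q=1 v=1 z=0 n0=1 p=1 y=0 clk=0 n1=0
  Δ1: clk:0→1
  Δ2: q:1→0
  Δ3: v:1→0
  Δ4: r:1→0
  Δ5: z:0→1
  Δ6: n0:1→0
  (6Δ to stable)
t=1 Δ0: r=0 x=1 q=0 v=0 z=1 n0=0 p=1 y=0 clk=1 n1=0
  Δ1: clk:1→0
  (1Δ to stable)
t=2 Δ0: r=0 x=1 q=0 v=0 z=1 n0=0 p=1 y=0 clk=0 n1=0
  Δ1: clk:0→1
  Δ2: q:0→1
  Δ3: v:0→1
  Δ4: r:0→1
  Δ5: z:1→0
  Δ6: n0:0→1
  (6Δ to stable)
t=3 Δ0: r=1 x=1 q=1 v=1 z=0 n0=1 p=1 y=0 clk=1 n1=0
  Δ1: clk:1→0
  (1Δ to stable)
t=4 Δ0: r=1 x=1 q=1 v=1 z=0 n0=1 p=1 y=0 clk=0 n1=0
  Δ1: clk:0→1
  Δ2: q:1→0
  Δ3: v:1→0
  Δ4: r:1→0
  Δ5: z:0→1
  Δ6: n0:1→0
  (6Δ to stable)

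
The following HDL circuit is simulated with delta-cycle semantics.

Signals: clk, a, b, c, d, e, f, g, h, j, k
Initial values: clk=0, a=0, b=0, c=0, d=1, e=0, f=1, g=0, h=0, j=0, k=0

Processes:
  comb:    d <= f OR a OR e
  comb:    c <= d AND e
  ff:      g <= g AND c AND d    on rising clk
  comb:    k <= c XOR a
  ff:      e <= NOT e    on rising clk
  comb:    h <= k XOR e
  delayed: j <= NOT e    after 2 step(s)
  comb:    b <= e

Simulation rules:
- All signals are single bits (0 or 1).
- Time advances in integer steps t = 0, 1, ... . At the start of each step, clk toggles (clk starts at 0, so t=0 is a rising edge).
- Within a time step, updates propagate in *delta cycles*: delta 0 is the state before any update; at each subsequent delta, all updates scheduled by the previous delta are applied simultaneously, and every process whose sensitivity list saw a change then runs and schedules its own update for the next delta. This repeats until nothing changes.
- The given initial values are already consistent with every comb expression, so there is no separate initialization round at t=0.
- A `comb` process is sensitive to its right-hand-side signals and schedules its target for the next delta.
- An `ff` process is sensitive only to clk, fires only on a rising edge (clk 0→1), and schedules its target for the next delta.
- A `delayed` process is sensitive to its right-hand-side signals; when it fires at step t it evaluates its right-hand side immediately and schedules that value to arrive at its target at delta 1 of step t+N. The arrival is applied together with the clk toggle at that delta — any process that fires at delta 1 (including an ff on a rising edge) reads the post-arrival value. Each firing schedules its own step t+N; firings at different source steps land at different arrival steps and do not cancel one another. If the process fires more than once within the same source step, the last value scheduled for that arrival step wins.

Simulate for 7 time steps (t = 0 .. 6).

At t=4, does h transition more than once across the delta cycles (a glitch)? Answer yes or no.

yes

t=0 Δ0: clk=0 k=0 f=1 b=0 g=0 h=0 e=0 c=0 j=0 a=0 d=1
  Δ1: clk:0→1
  Δ2: e:0→1
  Δ3: b:0→1, h:0→1, c:0→1
  Δ4: k:0→1
  Δ5: h:1→0
  (5Δ to stable)
t=1 Δ0: clk=1 k=1 f=1 b=1 g=0 h=0 e=1 c=1 j=0 a=0 d=1
  Δ1: clk:1→0
  (1Δ to stable)
t=2 Δ0: clk=0 k=1 f=1 b=1 g=0 h=0 e=1 c=1 j=0 a=0 d=1
  Δ1: clk:0→1
  Δ2: e:1→0
  Δ3: b:1→0, h:0→1, c:1→0
  Δ4: k:1→0
  Δ5: h:1→0
  (5Δ to stable)
t=3 Δ0: clk=1 k=0 f=1 b=0 g=0 h=0 e=0 c=0 j=0 a=0 d=1
  Δ1: clk:1→0
  (1Δ to stable)
t=4 Δ0: clk=0 k=0 f=1 b=0 g=0 h=0 e=0 c=0 j=0 a=0 d=1
  Δ1: clk:0→1, j:0→1
  Δ2: e:0→1
  Δ3: b:0→1, h:0→1, c:0→1
  Δ4: k:0→1
  Δ5: h:1→0
  (5Δ to stable)
t=5 Δ0: clk=1 k=1 f=1 b=1 g=0 h=0 e=1 c=1 j=1 a=0 d=1
  Δ1: clk:1→0
  (1Δ to stable)
t=6 Δ0: clk=0 k=1 f=1 b=1 g=0 h=0 e=1 c=1 j=1 a=0 d=1
  Δ1: clk:0→1, j:1→0
  Δ2: e:1→0
  Δ3: b:1→0, h:0→1, c:1→0
  Δ4: k:1→0
  Δ5: h:1→0
  (5Δ to stable)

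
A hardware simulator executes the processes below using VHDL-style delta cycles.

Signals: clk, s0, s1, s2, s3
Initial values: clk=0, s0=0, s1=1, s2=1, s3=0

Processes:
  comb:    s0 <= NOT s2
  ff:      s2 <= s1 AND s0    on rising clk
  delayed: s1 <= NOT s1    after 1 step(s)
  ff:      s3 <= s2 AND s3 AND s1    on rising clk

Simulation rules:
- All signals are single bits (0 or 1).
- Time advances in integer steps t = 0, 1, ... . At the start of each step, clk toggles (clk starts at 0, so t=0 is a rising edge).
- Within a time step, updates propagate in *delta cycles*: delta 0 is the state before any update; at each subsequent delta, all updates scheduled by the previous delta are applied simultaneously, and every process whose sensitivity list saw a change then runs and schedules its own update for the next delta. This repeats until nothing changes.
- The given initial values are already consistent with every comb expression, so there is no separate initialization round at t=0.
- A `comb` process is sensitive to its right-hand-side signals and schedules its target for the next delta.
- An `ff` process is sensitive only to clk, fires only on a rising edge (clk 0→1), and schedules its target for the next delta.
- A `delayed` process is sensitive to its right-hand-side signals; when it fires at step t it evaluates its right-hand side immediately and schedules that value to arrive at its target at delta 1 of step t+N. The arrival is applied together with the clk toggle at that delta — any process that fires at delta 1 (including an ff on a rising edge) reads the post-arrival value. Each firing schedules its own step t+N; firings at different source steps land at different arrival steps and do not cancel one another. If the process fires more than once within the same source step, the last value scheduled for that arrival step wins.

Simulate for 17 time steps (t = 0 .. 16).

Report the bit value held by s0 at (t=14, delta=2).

1

[bits: s3,s0,s1,clk,s2]
t=0: Δ0=00101 Δ1=00111 Δ2=00110 Δ3=01110 | 3Δ
t=1: Δ0=01110 Δ1=01100 | 1Δ
t=2: Δ0=01100 Δ1=01110 Δ2=01111 Δ3=00111 | 3Δ
t=3: Δ0=00111 Δ1=00101 | 1Δ
t=4: Δ0=00101 Δ1=00111 Δ2=00110 Δ3=01110 | 3Δ
t=5: Δ0=01110 Δ1=01100 | 1Δ
t=6: Δ0=01100 Δ1=01110 Δ2=01111 Δ3=00111 | 3Δ
t=7: Δ0=00111 Δ1=00101 | 1Δ
t=8: Δ0=00101 Δ1=00111 Δ2=00110 Δ3=01110 | 3Δ
t=9: Δ0=01110 Δ1=01100 | 1Δ
t=10: Δ0=01100 Δ1=01110 Δ2=01111 Δ3=00111 | 3Δ
t=11: Δ0=00111 Δ1=00101 | 1Δ
t=12: Δ0=00101 Δ1=00111 Δ2=00110 Δ3=01110 | 3Δ
t=13: Δ0=01110 Δ1=01100 | 1Δ
t=14: Δ0=01100 Δ1=01110 Δ2=01111 Δ3=00111 | 3Δ
t=15: Δ0=00111 Δ1=00101 | 1Δ
t=16: Δ0=00101 Δ1=00111 Δ2=00110 Δ3=01110 | 3Δ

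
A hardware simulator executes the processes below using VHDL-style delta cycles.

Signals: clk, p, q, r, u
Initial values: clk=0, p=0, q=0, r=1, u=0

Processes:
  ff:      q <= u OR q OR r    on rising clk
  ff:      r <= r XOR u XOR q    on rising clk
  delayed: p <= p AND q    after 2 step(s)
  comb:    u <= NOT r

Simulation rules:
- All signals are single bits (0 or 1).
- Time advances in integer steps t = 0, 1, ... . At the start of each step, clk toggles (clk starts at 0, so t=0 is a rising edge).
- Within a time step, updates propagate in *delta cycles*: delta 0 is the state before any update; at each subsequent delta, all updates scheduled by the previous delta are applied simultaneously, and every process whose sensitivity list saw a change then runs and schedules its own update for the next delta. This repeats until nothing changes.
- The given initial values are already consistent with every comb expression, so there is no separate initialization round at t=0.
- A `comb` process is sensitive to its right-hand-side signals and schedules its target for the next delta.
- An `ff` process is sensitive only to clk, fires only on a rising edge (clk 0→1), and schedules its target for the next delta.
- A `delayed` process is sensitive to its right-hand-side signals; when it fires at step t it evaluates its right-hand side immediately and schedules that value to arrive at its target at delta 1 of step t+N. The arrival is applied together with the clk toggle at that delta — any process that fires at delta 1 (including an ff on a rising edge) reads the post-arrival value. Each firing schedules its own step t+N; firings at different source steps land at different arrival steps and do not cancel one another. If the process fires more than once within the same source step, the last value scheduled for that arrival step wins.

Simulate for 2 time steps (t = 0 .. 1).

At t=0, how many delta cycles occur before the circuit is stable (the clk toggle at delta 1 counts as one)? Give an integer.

t=0 Δ0: r=1 p=0 q=0 clk=0 u=0
  Δ1: clk:0→1
  Δ2: q:0→1
  (2Δ to stable)
t=1 Δ0: r=1 p=0 q=1 clk=1 u=0
  Δ1: clk:1→0
  (1Δ to stable)

2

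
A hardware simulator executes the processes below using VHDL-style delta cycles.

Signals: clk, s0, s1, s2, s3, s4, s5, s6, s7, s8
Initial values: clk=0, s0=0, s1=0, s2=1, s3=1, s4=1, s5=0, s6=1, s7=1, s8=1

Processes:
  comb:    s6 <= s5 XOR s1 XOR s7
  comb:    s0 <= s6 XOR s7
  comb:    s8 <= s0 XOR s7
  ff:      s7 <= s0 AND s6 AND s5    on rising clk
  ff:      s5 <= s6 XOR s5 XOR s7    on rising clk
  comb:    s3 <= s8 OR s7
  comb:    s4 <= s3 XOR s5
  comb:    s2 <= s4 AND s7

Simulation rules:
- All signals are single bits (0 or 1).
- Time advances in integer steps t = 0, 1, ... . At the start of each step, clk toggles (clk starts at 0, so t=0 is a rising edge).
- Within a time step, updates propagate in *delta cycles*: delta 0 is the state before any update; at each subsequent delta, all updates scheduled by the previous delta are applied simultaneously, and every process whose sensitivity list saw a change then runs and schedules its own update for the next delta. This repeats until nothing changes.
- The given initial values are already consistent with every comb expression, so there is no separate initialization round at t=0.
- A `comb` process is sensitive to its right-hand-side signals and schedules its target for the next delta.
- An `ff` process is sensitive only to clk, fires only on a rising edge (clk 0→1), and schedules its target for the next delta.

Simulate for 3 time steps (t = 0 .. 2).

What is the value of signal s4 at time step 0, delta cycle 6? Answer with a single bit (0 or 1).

1

[bits: s2,s8,clk,s5,s0,s3,s4,s6,s1,s7]
t=0: Δ0=1100011101 Δ1=1110011101 Δ2=1110011100 Δ3=0010111000 Δ4=0110001000 Δ5=0010010000 Δ6=0010001000 Δ7=0010000000 | 7Δ
t=1: Δ0=0010000000 Δ1=0000000000 | 1Δ
t=2: Δ0=0000000000 Δ1=0010000000 | 1Δ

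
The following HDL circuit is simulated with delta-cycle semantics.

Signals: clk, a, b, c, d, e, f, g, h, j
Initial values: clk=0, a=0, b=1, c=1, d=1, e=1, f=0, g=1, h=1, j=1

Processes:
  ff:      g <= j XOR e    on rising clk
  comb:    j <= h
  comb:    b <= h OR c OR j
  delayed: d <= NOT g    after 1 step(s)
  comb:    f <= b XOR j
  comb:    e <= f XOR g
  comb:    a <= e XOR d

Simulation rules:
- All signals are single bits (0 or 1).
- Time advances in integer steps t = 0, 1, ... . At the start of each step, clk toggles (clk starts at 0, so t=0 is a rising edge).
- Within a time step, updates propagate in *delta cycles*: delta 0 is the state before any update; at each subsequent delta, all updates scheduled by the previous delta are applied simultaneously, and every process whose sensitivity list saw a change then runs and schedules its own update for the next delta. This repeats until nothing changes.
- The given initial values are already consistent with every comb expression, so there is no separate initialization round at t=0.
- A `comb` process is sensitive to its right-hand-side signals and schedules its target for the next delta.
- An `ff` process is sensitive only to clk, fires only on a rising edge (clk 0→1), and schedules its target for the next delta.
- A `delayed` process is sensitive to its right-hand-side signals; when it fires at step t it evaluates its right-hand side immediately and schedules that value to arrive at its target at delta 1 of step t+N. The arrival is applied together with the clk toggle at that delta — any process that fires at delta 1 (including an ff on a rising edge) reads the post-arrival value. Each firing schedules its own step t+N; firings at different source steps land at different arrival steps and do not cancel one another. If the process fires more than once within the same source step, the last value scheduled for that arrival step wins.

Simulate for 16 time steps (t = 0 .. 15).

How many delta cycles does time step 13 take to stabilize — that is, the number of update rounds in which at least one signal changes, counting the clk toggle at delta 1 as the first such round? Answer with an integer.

t0.Δ0 f=0 b=1 c=1 clk=0 j=1 a=0 d=1 g=1 e=1 h=1
t0.Δ1 f=0 b=1 c=1 clk=1 j=1 a=0 d=1 g=1 e=1 h=1
t0.Δ2 f=0 b=1 c=1 clk=1 j=1 a=0 d=1 g=0 e=1 h=1
t0.Δ3 f=0 b=1 c=1 clk=1 j=1 a=0 d=1 g=0 e=0 h=1
t0.Δ4 f=0 b=1 c=1 clk=1 j=1 a=1 d=1 g=0 e=0 h=1
t1.Δ0 f=0 b=1 c=1 clk=1 j=1 a=1 d=1 g=0 e=0 h=1
t1.Δ1 f=0 b=1 c=1 clk=0 j=1 a=1 d=1 g=0 e=0 h=1
t2.Δ0 f=0 b=1 c=1 clk=0 j=1 a=1 d=1 g=0 e=0 h=1
t2.Δ1 f=0 b=1 c=1 clk=1 j=1 a=1 d=1 g=0 e=0 h=1
t2.Δ2 f=0 b=1 c=1 clk=1 j=1 a=1 d=1 g=1 e=0 h=1
t2.Δ3 f=0 b=1 c=1 clk=1 j=1 a=1 d=1 g=1 e=1 h=1
t2.Δ4 f=0 b=1 c=1 clk=1 j=1 a=0 d=1 g=1 e=1 h=1
t3.Δ0 f=0 b=1 c=1 clk=1 j=1 a=0 d=1 g=1 e=1 h=1
t3.Δ1 f=0 b=1 c=1 clk=0 j=1 a=0 d=0 g=1 e=1 h=1
t3.Δ2 f=0 b=1 c=1 clk=0 j=1 a=1 d=0 g=1 e=1 h=1
t4.Δ0 f=0 b=1 c=1 clk=0 j=1 a=1 d=0 g=1 e=1 h=1
t4.Δ1 f=0 b=1 c=1 clk=1 j=1 a=1 d=0 g=1 e=1 h=1
t4.Δ2 f=0 b=1 c=1 clk=1 j=1 a=1 d=0 g=0 e=1 h=1
t4.Δ3 f=0 b=1 c=1 clk=1 j=1 a=1 d=0 g=0 e=0 h=1
t4.Δ4 f=0 b=1 c=1 clk=1 j=1 a=0 d=0 g=0 e=0 h=1
t5.Δ0 f=0 b=1 c=1 clk=1 j=1 a=0 d=0 g=0 e=0 h=1
t5.Δ1 f=0 b=1 c=1 clk=0 j=1 a=0 d=1 g=0 e=0 h=1
t5.Δ2 f=0 b=1 c=1 clk=0 j=1 a=1 d=1 g=0 e=0 h=1
t6.Δ0 f=0 b=1 c=1 clk=0 j=1 a=1 d=1 g=0 e=0 h=1
t6.Δ1 f=0 b=1 c=1 clk=1 j=1 a=1 d=1 g=0 e=0 h=1
t6.Δ2 f=0 b=1 c=1 clk=1 j=1 a=1 d=1 g=1 e=0 h=1
t6.Δ3 f=0 b=1 c=1 clk=1 j=1 a=1 d=1 g=1 e=1 h=1
t6.Δ4 f=0 b=1 c=1 clk=1 j=1 a=0 d=1 g=1 e=1 h=1
t7.Δ0 f=0 b=1 c=1 clk=1 j=1 a=0 d=1 g=1 e=1 h=1
t7.Δ1 f=0 b=1 c=1 clk=0 j=1 a=0 d=0 g=1 e=1 h=1
t7.Δ2 f=0 b=1 c=1 clk=0 j=1 a=1 d=0 g=1 e=1 h=1
t8.Δ0 f=0 b=1 c=1 clk=0 j=1 a=1 d=0 g=1 e=1 h=1
t8.Δ1 f=0 b=1 c=1 clk=1 j=1 a=1 d=0 g=1 e=1 h=1
t8.Δ2 f=0 b=1 c=1 clk=1 j=1 a=1 d=0 g=0 e=1 h=1
t8.Δ3 f=0 b=1 c=1 clk=1 j=1 a=1 d=0 g=0 e=0 h=1
t8.Δ4 f=0 b=1 c=1 clk=1 j=1 a=0 d=0 g=0 e=0 h=1
t9.Δ0 f=0 b=1 c=1 clk=1 j=1 a=0 d=0 g=0 e=0 h=1
t9.Δ1 f=0 b=1 c=1 clk=0 j=1 a=0 d=1 g=0 e=0 h=1
t9.Δ2 f=0 b=1 c=1 clk=0 j=1 a=1 d=1 g=0 e=0 h=1
t10.Δ0 f=0 b=1 c=1 clk=0 j=1 a=1 d=1 g=0 e=0 h=1
t10.Δ1 f=0 b=1 c=1 clk=1 j=1 a=1 d=1 g=0 e=0 h=1
t10.Δ2 f=0 b=1 c=1 clk=1 j=1 a=1 d=1 g=1 e=0 h=1
t10.Δ3 f=0 b=1 c=1 clk=1 j=1 a=1 d=1 g=1 e=1 h=1
t10.Δ4 f=0 b=1 c=1 clk=1 j=1 a=0 d=1 g=1 e=1 h=1
t11.Δ0 f=0 b=1 c=1 clk=1 j=1 a=0 d=1 g=1 e=1 h=1
t11.Δ1 f=0 b=1 c=1 clk=0 j=1 a=0 d=0 g=1 e=1 h=1
t11.Δ2 f=0 b=1 c=1 clk=0 j=1 a=1 d=0 g=1 e=1 h=1
t12.Δ0 f=0 b=1 c=1 clk=0 j=1 a=1 d=0 g=1 e=1 h=1
t12.Δ1 f=0 b=1 c=1 clk=1 j=1 a=1 d=0 g=1 e=1 h=1
t12.Δ2 f=0 b=1 c=1 clk=1 j=1 a=1 d=0 g=0 e=1 h=1
t12.Δ3 f=0 b=1 c=1 clk=1 j=1 a=1 d=0 g=0 e=0 h=1
t12.Δ4 f=0 b=1 c=1 clk=1 j=1 a=0 d=0 g=0 e=0 h=1
t13.Δ0 f=0 b=1 c=1 clk=1 j=1 a=0 d=0 g=0 e=0 h=1
t13.Δ1 f=0 b=1 c=1 clk=0 j=1 a=0 d=1 g=0 e=0 h=1
t13.Δ2 f=0 b=1 c=1 clk=0 j=1 a=1 d=1 g=0 e=0 h=1
t14.Δ0 f=0 b=1 c=1 clk=0 j=1 a=1 d=1 g=0 e=0 h=1
t14.Δ1 f=0 b=1 c=1 clk=1 j=1 a=1 d=1 g=0 e=0 h=1
t14.Δ2 f=0 b=1 c=1 clk=1 j=1 a=1 d=1 g=1 e=0 h=1
t14.Δ3 f=0 b=1 c=1 clk=1 j=1 a=1 d=1 g=1 e=1 h=1
t14.Δ4 f=0 b=1 c=1 clk=1 j=1 a=0 d=1 g=1 e=1 h=1
t15.Δ0 f=0 b=1 c=1 clk=1 j=1 a=0 d=1 g=1 e=1 h=1
t15.Δ1 f=0 b=1 c=1 clk=0 j=1 a=0 d=0 g=1 e=1 h=1
t15.Δ2 f=0 b=1 c=1 clk=0 j=1 a=1 d=0 g=1 e=1 h=1

2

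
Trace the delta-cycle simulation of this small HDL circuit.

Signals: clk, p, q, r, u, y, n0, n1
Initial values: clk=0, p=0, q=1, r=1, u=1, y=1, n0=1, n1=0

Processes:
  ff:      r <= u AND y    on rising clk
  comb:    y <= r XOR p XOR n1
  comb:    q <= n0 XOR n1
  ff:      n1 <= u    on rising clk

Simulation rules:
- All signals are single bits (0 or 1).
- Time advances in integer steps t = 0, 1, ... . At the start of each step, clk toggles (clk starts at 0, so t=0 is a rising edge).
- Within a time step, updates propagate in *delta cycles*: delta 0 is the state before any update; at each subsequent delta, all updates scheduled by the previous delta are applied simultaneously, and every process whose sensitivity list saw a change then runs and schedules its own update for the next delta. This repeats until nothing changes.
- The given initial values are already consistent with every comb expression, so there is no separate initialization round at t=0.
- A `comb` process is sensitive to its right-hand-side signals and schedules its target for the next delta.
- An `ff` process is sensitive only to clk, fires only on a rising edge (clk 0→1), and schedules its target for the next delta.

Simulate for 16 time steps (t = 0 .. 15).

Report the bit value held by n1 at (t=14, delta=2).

1

t=0 Δ0: clk=0 u=1 n1=0 y=1 p=0 n0=1 r=1 q=1
  Δ1: clk:0→1
  Δ2: n1:0→1
  Δ3: y:1→0, q:1→0
  (3Δ to stable)
t=1 Δ0: clk=1 u=1 n1=1 y=0 p=0 n0=1 r=1 q=0
  Δ1: clk:1→0
  (1Δ to stable)
t=2 Δ0: clk=0 u=1 n1=1 y=0 p=0 n0=1 r=1 q=0
  Δ1: clk:0→1
  Δ2: r:1→0
  Δ3: y:0→1
  (3Δ to stable)
t=3 Δ0: clk=1 u=1 n1=1 y=1 p=0 n0=1 r=0 q=0
  Δ1: clk:1→0
  (1Δ to stable)
t=4 Δ0: clk=0 u=1 n1=1 y=1 p=0 n0=1 r=0 q=0
  Δ1: clk:0→1
  Δ2: r:0→1
  Δ3: y:1→0
  (3Δ to stable)
t=5 Δ0: clk=1 u=1 n1=1 y=0 p=0 n0=1 r=1 q=0
  Δ1: clk:1→0
  (1Δ to stable)
t=6 Δ0: clk=0 u=1 n1=1 y=0 p=0 n0=1 r=1 q=0
  Δ1: clk:0→1
  Δ2: r:1→0
  Δ3: y:0→1
  (3Δ to stable)
t=7 Δ0: clk=1 u=1 n1=1 y=1 p=0 n0=1 r=0 q=0
  Δ1: clk:1→0
  (1Δ to stable)
t=8 Δ0: clk=0 u=1 n1=1 y=1 p=0 n0=1 r=0 q=0
  Δ1: clk:0→1
  Δ2: r:0→1
  Δ3: y:1→0
  (3Δ to stable)
t=9 Δ0: clk=1 u=1 n1=1 y=0 p=0 n0=1 r=1 q=0
  Δ1: clk:1→0
  (1Δ to stable)
t=10 Δ0: clk=0 u=1 n1=1 y=0 p=0 n0=1 r=1 q=0
  Δ1: clk:0→1
  Δ2: r:1→0
  Δ3: y:0→1
  (3Δ to stable)
t=11 Δ0: clk=1 u=1 n1=1 y=1 p=0 n0=1 r=0 q=0
  Δ1: clk:1→0
  (1Δ to stable)
t=12 Δ0: clk=0 u=1 n1=1 y=1 p=0 n0=1 r=0 q=0
  Δ1: clk:0→1
  Δ2: r:0→1
  Δ3: y:1→0
  (3Δ to stable)
t=13 Δ0: clk=1 u=1 n1=1 y=0 p=0 n0=1 r=1 q=0
  Δ1: clk:1→0
  (1Δ to stable)
t=14 Δ0: clk=0 u=1 n1=1 y=0 p=0 n0=1 r=1 q=0
  Δ1: clk:0→1
  Δ2: r:1→0
  Δ3: y:0→1
  (3Δ to stable)
t=15 Δ0: clk=1 u=1 n1=1 y=1 p=0 n0=1 r=0 q=0
  Δ1: clk:1→0
  (1Δ to stable)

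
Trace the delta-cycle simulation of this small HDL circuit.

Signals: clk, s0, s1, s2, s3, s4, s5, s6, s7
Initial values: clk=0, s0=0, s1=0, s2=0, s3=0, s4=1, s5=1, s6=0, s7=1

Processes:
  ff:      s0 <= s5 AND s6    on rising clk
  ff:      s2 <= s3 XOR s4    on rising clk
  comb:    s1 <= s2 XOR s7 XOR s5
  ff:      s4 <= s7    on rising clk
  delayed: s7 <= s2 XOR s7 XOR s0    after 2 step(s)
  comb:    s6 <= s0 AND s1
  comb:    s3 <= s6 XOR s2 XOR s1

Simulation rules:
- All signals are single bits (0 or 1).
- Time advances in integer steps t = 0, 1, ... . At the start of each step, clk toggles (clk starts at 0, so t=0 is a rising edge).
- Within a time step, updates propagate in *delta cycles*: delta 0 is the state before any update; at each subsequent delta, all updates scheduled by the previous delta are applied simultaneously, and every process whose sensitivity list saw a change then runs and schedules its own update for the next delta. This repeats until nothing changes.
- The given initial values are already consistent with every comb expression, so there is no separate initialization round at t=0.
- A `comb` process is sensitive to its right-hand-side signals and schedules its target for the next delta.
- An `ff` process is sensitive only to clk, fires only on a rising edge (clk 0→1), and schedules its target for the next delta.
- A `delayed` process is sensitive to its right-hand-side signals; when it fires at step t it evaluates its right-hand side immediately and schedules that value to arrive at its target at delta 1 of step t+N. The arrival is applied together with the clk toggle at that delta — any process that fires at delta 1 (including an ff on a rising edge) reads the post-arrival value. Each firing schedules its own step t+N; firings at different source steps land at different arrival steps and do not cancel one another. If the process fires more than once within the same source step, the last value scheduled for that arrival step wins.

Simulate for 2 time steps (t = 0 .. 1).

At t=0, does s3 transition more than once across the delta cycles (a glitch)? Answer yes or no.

yes

t0.Δ0 s5=1 s1=0 s4=1 s0=0 s7=1 s2=0 s6=0 s3=0 clk=0
t0.Δ1 s5=1 s1=0 s4=1 s0=0 s7=1 s2=0 s6=0 s3=0 clk=1
t0.Δ2 s5=1 s1=0 s4=1 s0=0 s7=1 s2=1 s6=0 s3=0 clk=1
t0.Δ3 s5=1 s1=1 s4=1 s0=0 s7=1 s2=1 s6=0 s3=1 clk=1
t0.Δ4 s5=1 s1=1 s4=1 s0=0 s7=1 s2=1 s6=0 s3=0 clk=1
t1.Δ0 s5=1 s1=1 s4=1 s0=0 s7=1 s2=1 s6=0 s3=0 clk=1
t1.Δ1 s5=1 s1=1 s4=1 s0=0 s7=1 s2=1 s6=0 s3=0 clk=0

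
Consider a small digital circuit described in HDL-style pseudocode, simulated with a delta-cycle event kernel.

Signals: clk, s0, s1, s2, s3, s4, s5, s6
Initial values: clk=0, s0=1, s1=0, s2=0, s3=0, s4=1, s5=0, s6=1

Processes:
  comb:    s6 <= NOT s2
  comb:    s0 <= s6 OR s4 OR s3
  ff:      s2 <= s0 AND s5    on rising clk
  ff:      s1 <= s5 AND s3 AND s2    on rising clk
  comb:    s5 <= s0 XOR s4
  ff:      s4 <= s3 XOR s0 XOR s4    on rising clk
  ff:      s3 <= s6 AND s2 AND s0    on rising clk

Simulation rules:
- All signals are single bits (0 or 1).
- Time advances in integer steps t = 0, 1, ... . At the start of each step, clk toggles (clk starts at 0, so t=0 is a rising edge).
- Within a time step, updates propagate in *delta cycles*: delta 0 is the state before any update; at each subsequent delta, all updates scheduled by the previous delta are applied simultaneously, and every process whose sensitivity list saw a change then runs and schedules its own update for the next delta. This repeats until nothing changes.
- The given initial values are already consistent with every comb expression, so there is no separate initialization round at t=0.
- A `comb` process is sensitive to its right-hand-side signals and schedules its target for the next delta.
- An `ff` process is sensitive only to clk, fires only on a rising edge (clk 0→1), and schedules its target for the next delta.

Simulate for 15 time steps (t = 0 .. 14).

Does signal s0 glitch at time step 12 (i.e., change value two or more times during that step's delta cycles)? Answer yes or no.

t=0 Δ0: clk=0 s3=0 s5=0 s2=0 s0=1 s4=1 s6=1 s1=0
  Δ1: clk:0→1
  Δ2: s4:1→0
  Δ3: s5:0→1
  (3Δ to stable)
t=1 Δ0: clk=1 s3=0 s5=1 s2=0 s0=1 s4=0 s6=1 s1=0
  Δ1: clk:1→0
  (1Δ to stable)
t=2 Δ0: clk=0 s3=0 s5=1 s2=0 s0=1 s4=0 s6=1 s1=0
  Δ1: clk:0→1
  Δ2: s2:0→1, s4:0→1
  Δ3: s5:1→0, s6:1→0
  (3Δ to stable)
t=3 Δ0: clk=1 s3=0 s5=0 s2=1 s0=1 s4=1 s6=0 s1=0
  Δ1: clk:1→0
  (1Δ to stable)
t=4 Δ0: clk=0 s3=0 s5=0 s2=1 s0=1 s4=1 s6=0 s1=0
  Δ1: clk:0→1
  Δ2: s2:1→0, s4:1→0
  Δ3: s5:0→1, s0:1→0, s6:0→1
  Δ4: s5:1→0, s0:0→1
  Δ5: s5:0→1
  (5Δ to stable)
t=5 Δ0: clk=1 s3=0 s5=1 s2=0 s0=1 s4=0 s6=1 s1=0
  Δ1: clk:1→0
  (1Δ to stable)
t=6 Δ0: clk=0 s3=0 s5=1 s2=0 s0=1 s4=0 s6=1 s1=0
  Δ1: clk:0→1
  Δ2: s2:0→1, s4:0→1
  Δ3: s5:1→0, s6:1→0
  (3Δ to stable)
t=7 Δ0: clk=1 s3=0 s5=0 s2=1 s0=1 s4=1 s6=0 s1=0
  Δ1: clk:1→0
  (1Δ to stable)
t=8 Δ0: clk=0 s3=0 s5=0 s2=1 s0=1 s4=1 s6=0 s1=0
  Δ1: clk:0→1
  Δ2: s2:1→0, s4:1→0
  Δ3: s5:0→1, s0:1→0, s6:0→1
  Δ4: s5:1→0, s0:0→1
  Δ5: s5:0→1
  (5Δ to stable)
t=9 Δ0: clk=1 s3=0 s5=1 s2=0 s0=1 s4=0 s6=1 s1=0
  Δ1: clk:1→0
  (1Δ to stable)
t=10 Δ0: clk=0 s3=0 s5=1 s2=0 s0=1 s4=0 s6=1 s1=0
  Δ1: clk:0→1
  Δ2: s2:0→1, s4:0→1
  Δ3: s5:1→0, s6:1→0
  (3Δ to stable)
t=11 Δ0: clk=1 s3=0 s5=0 s2=1 s0=1 s4=1 s6=0 s1=0
  Δ1: clk:1→0
  (1Δ to stable)
t=12 Δ0: clk=0 s3=0 s5=0 s2=1 s0=1 s4=1 s6=0 s1=0
  Δ1: clk:0→1
  Δ2: s2:1→0, s4:1→0
  Δ3: s5:0→1, s0:1→0, s6:0→1
  Δ4: s5:1→0, s0:0→1
  Δ5: s5:0→1
  (5Δ to stable)
t=13 Δ0: clk=1 s3=0 s5=1 s2=0 s0=1 s4=0 s6=1 s1=0
  Δ1: clk:1→0
  (1Δ to stable)
t=14 Δ0: clk=0 s3=0 s5=1 s2=0 s0=1 s4=0 s6=1 s1=0
  Δ1: clk:0→1
  Δ2: s2:0→1, s4:0→1
  Δ3: s5:1→0, s6:1→0
  (3Δ to stable)

yes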